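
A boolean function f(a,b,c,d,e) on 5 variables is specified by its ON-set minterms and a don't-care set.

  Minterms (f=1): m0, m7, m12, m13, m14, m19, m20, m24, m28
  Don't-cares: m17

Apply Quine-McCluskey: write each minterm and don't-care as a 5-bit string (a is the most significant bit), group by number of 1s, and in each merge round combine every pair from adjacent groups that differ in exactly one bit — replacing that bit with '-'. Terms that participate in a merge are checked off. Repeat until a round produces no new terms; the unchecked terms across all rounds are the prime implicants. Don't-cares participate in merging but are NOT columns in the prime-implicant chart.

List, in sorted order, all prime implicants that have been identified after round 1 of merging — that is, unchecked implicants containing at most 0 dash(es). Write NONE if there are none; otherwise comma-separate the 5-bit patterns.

Round 0: 00000 00111 01100✓ 01101✓ 01110✓ 10001✓ 10011✓ 10100✓ 11000✓ 11100✓
Round 1: -1100 011-0 0110- 1-100 100-1 11-00
PIs = {-1100, 00000, 00111, 011-0, 0110-, 1-100, 100-1, 11-00}

00000, 00111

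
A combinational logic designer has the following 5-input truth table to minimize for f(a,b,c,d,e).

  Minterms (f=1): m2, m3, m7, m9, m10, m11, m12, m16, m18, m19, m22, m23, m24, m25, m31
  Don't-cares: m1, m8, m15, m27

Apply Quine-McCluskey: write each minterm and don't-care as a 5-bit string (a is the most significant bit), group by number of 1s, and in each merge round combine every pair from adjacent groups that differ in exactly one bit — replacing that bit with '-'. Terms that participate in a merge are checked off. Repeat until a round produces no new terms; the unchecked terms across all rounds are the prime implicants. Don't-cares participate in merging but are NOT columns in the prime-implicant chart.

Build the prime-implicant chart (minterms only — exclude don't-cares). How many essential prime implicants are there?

Round 0: 00001✓ 00010✓ 00011✓ 00111✓ 01000✓ 01001✓ 01010✓ 01011✓ 01100✓ 01111✓ 10000✓ 10010✓ 10011✓ 10110✓ 10111✓ 11000✓ 11001✓ 11011✓ 11111✓
Round 1: -0010✓ -0011✓ -0111✓ -1000✓ -1001✓ -1011✓ -1111✓ 0-001✓ 0-010✓ 0-011✓ 0-111✓ 00-11✓ 000-1✓ 0001-✓ 01-00 01-11✓ 010-0✓ 010-1✓ 0100-✓ 0101-✓ 1-000 1-011✓ 1-111✓ 10-10✓ 10-11✓ 100-0 1001-✓ 1011-✓ 11-11✓ 110-1✓ 1100-✓
Round 2: --011✓ --111✓ -0-11✓ -001- -1-11✓ -10-1 -100- 0--11✓ 0-0-1 0-01- 010-- 1--11✓ 10-1-
Round 3: ---11
PIs = {---11, -001-, -10-1, -100-, 0-0-1, 0-01-, 01-00, 010--, 1-000, 10-1-, 100-0}
Coverage chart:
  m2: -001-,0-01-
  m3: ---11,-001-,0-0-1,0-01-
  m7: ---11 ←essential
  m9: -10-1,-100-,0-0-1,010--
  m10: 0-01-,010--
  m11: ---11,-10-1,0-0-1,0-01-,010--
  m12: 01-00 ←essential
  m16: 1-000,100-0
  m18: -001-,10-1-,100-0
  m19: ---11,-001-,10-1-
  m22: 10-1- ←essential
  m23: ---11,10-1-
  m24: -100-,1-000
  m25: -10-1,-100-
  m31: ---11 ←essential
Essential: ---11, 01-00, 10-1-

3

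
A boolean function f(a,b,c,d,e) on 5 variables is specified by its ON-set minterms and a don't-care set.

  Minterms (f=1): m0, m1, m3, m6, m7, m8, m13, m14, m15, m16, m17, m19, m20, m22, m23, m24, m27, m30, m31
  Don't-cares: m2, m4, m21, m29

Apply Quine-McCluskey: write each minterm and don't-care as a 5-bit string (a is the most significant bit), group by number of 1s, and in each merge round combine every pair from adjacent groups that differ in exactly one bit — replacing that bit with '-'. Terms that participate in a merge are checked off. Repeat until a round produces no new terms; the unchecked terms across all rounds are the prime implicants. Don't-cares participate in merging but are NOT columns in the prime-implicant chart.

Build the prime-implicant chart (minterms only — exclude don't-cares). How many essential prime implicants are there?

4

[col 0] 00000*, 00001*, 00010*, 00011*, 00100*, 00110*, 00111*, 01000*, 01101*, 01110*, 01111*, 10000*, 10001*, 10011*, 10100*, 10101*, 10110*, 10111*, 11000*, 11011*, 11101*, 11110*, 11111*
[col 1] -0000*, -0001*, -0011*, -0100*, -0110*, -0111*, -1000*, -1101*, -1110*, -1111*, 0-000*, 0-110*, 0-111*, 00-00*, 00-10*, 00-11*, 000-0*, 000-1*, 0000-*, 0001-*, 001-0*, 0011-*, 011-1*, 0111-*, 1-000*, 1-011*, 1-101*, 1-110*, 1-111*, 10-00*, 10-01*, 10-11*, 100-1*, 1000-*, 101-0*, 101-1*, 1010-*, 1011-*, 11-11*, 111-1*, 1111-*
[col 2] --000, --110*, --111*, -0-00, -0-11, -00-1, -000-, -01-0, -011-*, -11-1, -111-*, 0-11-*, 00--0, 00-1-, 000--, 1--11, 1-1-1, 1-11-*, 10--1, 10-0-, 101--
[col 3] --11-
Prime implicants: --000, --11-, -0-00, -0-11, -00-1, -000-, -01-0, -11-1, 00--0, 00-1-, 000--, 1--11, 1-1-1, 10--1, 10-0-, 101--
PI chart (minterm → PIs covering it):
  0 | --000,-0-00,-000-,00--0,000--
  1 | -00-1,-000-,000--
  3 | -0-11,-00-1,00-1-,000--
  6 | --11-,-01-0,00--0,00-1-
  7 | --11-,-0-11,00-1-
  8 | --000  (sole → essential)
  13 | -11-1  (sole → essential)
  14 | --11-  (sole → essential)
  15 | --11-,-11-1
  16 | --000,-0-00,-000-,10-0-
  17 | -00-1,-000-,10--1,10-0-
  19 | -0-11,-00-1,1--11,10--1
  20 | -0-00,-01-0,10-0-,101--
  22 | --11-,-01-0,101--
  23 | --11-,-0-11,1--11,1-1-1,10--1,101--
  24 | --000  (sole → essential)
  27 | 1--11  (sole → essential)
  30 | --11-  (sole → essential)
  31 | --11-,-11-1,1--11,1-1-1
Essential prime implicants: --000, --11-, -11-1, 1--11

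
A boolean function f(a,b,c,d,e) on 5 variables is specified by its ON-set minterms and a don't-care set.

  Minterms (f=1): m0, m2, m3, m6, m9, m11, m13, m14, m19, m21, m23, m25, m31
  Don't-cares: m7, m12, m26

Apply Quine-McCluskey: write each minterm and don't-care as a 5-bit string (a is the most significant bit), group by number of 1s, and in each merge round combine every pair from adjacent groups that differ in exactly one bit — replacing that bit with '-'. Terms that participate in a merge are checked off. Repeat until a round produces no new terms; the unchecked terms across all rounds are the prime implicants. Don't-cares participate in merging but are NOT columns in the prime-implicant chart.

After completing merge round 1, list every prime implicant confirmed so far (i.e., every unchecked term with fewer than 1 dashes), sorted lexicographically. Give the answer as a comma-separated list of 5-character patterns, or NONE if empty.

11010

size-2^0 implicants → 00000(✓)  00010(✓)  00011(✓)  00110(✓)  00111(✓)  01001(✓)  01011(✓)  01100(✓)  01101(✓)  01110(✓)  10011(✓)  10101(✓)  10111(✓)  11001(✓)  11010  11111(✓)
size-2^1 implicants → -0011(✓)  -0111(✓)  -1001  0-011  0-110  00-10(✓)  00-11(✓)  000-0  0001-(✓)  0011-(✓)  01-01  010-1  011-0  0110-  1-111  10-11(✓)  101-1
size-2^2 implicants → -0-11  00-1-
Unchecked terms (primes): -0-11, -1001, 0-011, 0-110, 00-1-, 000-0, 01-01, 010-1, 011-0, 0110-, 1-111, 101-1, 11010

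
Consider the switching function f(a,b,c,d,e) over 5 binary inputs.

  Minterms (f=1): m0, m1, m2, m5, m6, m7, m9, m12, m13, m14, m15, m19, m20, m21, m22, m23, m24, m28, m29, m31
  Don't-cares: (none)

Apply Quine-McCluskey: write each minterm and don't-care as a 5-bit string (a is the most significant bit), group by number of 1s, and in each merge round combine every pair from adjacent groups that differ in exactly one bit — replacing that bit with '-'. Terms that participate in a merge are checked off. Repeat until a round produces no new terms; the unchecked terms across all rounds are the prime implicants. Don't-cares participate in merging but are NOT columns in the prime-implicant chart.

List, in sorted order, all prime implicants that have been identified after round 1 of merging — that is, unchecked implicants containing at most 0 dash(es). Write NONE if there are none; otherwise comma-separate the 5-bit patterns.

NONE

[col 0] 00000*, 00001*, 00010*, 00101*, 00110*, 00111*, 01001*, 01100*, 01101*, 01110*, 01111*, 10011*, 10100*, 10101*, 10110*, 10111*, 11000*, 11100*, 11101*, 11111*
[col 1] -0101*, -0110*, -0111*, -1100*, -1101*, -1111*, 0-001*, 0-101*, 0-110*, 0-111*, 00-01*, 00-10, 000-0, 0000-, 001-1*, 0011-*, 01-01*, 011-0*, 011-1*, 0110-*, 0111-*, 1-100*, 1-101*, 1-111*, 10-11, 101-0*, 101-1*, 1010-*, 1011-*, 11-00, 111-1*, 1110-*
[col 2] --101*, --111*, -01-1*, -011-, -11-1*, -110-, 0--01, 0-1-1*, 0-11-, 011--, 1-1-1*, 1-10-, 101--
[col 3] --1-1
Prime implicants: --1-1, -011-, -110-, 0--01, 0-11-, 00-10, 000-0, 0000-, 011--, 1-10-, 10-11, 101--, 11-00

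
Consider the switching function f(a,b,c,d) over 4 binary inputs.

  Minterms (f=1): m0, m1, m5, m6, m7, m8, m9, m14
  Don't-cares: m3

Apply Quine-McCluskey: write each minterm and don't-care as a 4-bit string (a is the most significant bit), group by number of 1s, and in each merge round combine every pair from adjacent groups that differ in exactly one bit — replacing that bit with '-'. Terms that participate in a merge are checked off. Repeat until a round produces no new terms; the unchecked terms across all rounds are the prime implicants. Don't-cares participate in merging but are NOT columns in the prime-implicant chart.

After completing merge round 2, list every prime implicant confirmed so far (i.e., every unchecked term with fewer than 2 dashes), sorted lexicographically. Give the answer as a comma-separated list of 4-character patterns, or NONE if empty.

size-2^0 implicants → 0000(✓)  0001(✓)  0011(✓)  0101(✓)  0110(✓)  0111(✓)  1000(✓)  1001(✓)  1110(✓)
size-2^1 implicants → -000(✓)  -001(✓)  -110  0-01(✓)  0-11(✓)  00-1(✓)  000-(✓)  01-1(✓)  011-  100-(✓)
size-2^2 implicants → -00-  0--1
Unchecked terms (primes): -00-, -110, 0--1, 011-

-110, 011-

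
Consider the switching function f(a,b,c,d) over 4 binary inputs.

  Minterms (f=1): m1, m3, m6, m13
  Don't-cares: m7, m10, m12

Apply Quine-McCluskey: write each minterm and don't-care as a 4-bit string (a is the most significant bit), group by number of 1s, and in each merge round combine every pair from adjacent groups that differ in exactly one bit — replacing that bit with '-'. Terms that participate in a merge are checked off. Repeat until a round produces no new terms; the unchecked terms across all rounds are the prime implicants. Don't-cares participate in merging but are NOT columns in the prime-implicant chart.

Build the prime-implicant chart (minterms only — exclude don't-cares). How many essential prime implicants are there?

3

Round 0: 0001✓ 0011✓ 0110✓ 0111✓ 1010 1100✓ 1101✓
Round 1: 0-11 00-1 011- 110-
PIs = {0-11, 00-1, 011-, 1010, 110-}
Coverage chart:
  m1: 00-1 ←essential
  m3: 0-11,00-1
  m6: 011- ←essential
  m13: 110- ←essential
Essential: 00-1, 011-, 110-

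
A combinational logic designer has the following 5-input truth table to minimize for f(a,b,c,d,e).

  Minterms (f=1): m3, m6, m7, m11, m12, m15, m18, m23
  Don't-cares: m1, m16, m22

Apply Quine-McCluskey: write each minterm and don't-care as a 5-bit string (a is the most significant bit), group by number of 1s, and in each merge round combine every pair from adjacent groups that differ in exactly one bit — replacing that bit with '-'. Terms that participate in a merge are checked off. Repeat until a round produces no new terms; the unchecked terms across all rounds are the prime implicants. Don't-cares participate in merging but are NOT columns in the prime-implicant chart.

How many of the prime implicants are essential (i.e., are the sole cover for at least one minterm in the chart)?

3

Round 0: 00001✓ 00011✓ 00110✓ 00111✓ 01011✓ 01100 01111✓ 10000✓ 10010✓ 10110✓ 10111✓
Round 1: -0110✓ -0111✓ 0-011✓ 0-111✓ 00-11✓ 000-1 0011-✓ 01-11✓ 10-10 100-0 1011-✓
Round 2: -011- 0--11
PIs = {-011-, 0--11, 000-1, 01100, 10-10, 100-0}
Coverage chart:
  m3: 0--11,000-1
  m6: -011- ←essential
  m7: -011-,0--11
  m11: 0--11 ←essential
  m12: 01100 ←essential
  m15: 0--11 ←essential
  m18: 10-10,100-0
  m23: -011- ←essential
Essential: -011-, 0--11, 01100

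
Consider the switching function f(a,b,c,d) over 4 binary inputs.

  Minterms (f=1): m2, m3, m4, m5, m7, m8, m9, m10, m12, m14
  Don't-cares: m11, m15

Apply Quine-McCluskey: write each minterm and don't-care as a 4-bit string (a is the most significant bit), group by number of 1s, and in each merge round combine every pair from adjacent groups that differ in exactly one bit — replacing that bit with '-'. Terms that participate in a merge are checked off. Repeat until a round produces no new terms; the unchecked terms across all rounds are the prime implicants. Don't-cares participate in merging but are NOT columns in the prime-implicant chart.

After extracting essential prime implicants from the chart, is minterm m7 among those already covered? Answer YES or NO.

NO

size-2^0 implicants → 0010(✓)  0011(✓)  0100(✓)  0101(✓)  0111(✓)  1000(✓)  1001(✓)  1010(✓)  1011(✓)  1100(✓)  1110(✓)  1111(✓)
size-2^1 implicants → -010(✓)  -011(✓)  -100  -111(✓)  0-11(✓)  001-(✓)  01-1  010-  1-00(✓)  1-10(✓)  1-11(✓)  10-0(✓)  10-1(✓)  100-(✓)  101-(✓)  11-0(✓)  111-(✓)
size-2^2 implicants → --11  -01-  1--0  1-1-  10--
Unchecked terms (primes): --11, -01-, -100, 01-1, 010-, 1--0, 1-1-, 10--
Minterm coverage:
  m2 ⊆ -01- [E]
  m3 ⊆ --11,-01-
  m4 ⊆ -100,010-
  m5 ⊆ 01-1,010-
  m7 ⊆ --11,01-1
  m8 ⊆ 1--0,10--
  m9 ⊆ 10-- [E]
  m10 ⊆ -01-,1--0,1-1-,10--
  m12 ⊆ -100,1--0
  m14 ⊆ 1--0,1-1-
E = {-01-, 10--}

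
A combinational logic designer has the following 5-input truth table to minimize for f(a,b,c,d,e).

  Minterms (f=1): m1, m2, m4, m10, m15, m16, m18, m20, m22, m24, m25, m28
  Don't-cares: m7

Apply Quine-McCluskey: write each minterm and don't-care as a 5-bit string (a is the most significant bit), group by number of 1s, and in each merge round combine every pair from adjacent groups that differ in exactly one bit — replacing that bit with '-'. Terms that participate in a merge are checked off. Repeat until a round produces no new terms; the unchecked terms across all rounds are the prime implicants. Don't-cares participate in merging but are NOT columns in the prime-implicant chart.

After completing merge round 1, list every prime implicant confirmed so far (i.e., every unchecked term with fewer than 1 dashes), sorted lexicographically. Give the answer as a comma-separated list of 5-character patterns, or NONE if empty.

00001

size-2^0 implicants → 00001  00010(✓)  00100(✓)  00111(✓)  01010(✓)  01111(✓)  10000(✓)  10010(✓)  10100(✓)  10110(✓)  11000(✓)  11001(✓)  11100(✓)
size-2^1 implicants → -0010  -0100  0-010  0-111  1-000(✓)  1-100(✓)  10-00(✓)  10-10(✓)  100-0(✓)  101-0(✓)  11-00(✓)  1100-
size-2^2 implicants → 1--00  10--0
Unchecked terms (primes): -0010, -0100, 0-010, 0-111, 00001, 1--00, 10--0, 1100-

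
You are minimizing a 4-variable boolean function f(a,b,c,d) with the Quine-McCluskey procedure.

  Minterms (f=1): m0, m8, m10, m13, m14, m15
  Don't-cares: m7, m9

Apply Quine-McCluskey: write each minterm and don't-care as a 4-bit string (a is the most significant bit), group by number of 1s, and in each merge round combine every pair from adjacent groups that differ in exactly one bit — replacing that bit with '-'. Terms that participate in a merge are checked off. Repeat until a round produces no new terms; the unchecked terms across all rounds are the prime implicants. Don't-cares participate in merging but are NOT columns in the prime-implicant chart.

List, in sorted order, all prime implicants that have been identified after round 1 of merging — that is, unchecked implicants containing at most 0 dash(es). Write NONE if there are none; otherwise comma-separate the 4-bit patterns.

NONE

Round 0: 0000✓ 0111✓ 1000✓ 1001✓ 1010✓ 1101✓ 1110✓ 1111✓
Round 1: -000 -111 1-01 1-10 10-0 100- 11-1 111-
PIs = {-000, -111, 1-01, 1-10, 10-0, 100-, 11-1, 111-}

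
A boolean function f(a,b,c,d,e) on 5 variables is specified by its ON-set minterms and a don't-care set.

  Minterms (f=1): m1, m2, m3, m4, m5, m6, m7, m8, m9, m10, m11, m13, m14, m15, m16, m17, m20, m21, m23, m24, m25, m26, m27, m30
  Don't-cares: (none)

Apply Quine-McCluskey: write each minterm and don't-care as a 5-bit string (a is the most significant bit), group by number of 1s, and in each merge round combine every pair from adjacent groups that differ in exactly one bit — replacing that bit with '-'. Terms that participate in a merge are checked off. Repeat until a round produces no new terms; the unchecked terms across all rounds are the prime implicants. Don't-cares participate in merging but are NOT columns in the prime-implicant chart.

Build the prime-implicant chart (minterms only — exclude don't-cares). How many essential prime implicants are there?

5

size-2^0 implicants → 00001(✓)  00010(✓)  00011(✓)  00100(✓)  00101(✓)  00110(✓)  00111(✓)  01000(✓)  01001(✓)  01010(✓)  01011(✓)  01101(✓)  01110(✓)  01111(✓)  10000(✓)  10001(✓)  10100(✓)  10101(✓)  10111(✓)  11000(✓)  11001(✓)  11010(✓)  11011(✓)  11110(✓)
size-2^1 implicants → -0001(✓)  -0100(✓)  -0101(✓)  -0111(✓)  -1000(✓)  -1001(✓)  -1010(✓)  -1011(✓)  -1110(✓)  0-001(✓)  0-010(✓)  0-011(✓)  0-101(✓)  0-110(✓)  0-111(✓)  00-01(✓)  00-10(✓)  00-11(✓)  000-1(✓)  0001-(✓)  001-0(✓)  001-1(✓)  0010-(✓)  0011-(✓)  01-01(✓)  01-10(✓)  01-11(✓)  010-0(✓)  010-1(✓)  0100-(✓)  0101-(✓)  011-1(✓)  0111-(✓)  1-000(✓)  1-001(✓)  10-00(✓)  10-01(✓)  1000-(✓)  101-1(✓)  1010-(✓)  11-10(✓)  110-0(✓)  110-1(✓)  1100-(✓)  1101-(✓)
size-2^2 implicants → --001  -0-01  -01-1  -010-  -1-10  -10-0(✓)  -10-1(✓)  -100-(✓)  -101-(✓)  0--01(✓)  0--10(✓)  0--11(✓)  0-0-1(✓)  0-01-(✓)  0-1-1(✓)  0-11-(✓)  00--1(✓)  00-1-(✓)  001--  01--1(✓)  01-1-(✓)  010--(✓)  1-00-  10-0-  110--(✓)
size-2^3 implicants → -10--  0---1  0--1-
Unchecked terms (primes): --001, -0-01, -01-1, -010-, -1-10, -10--, 0---1, 0--1-, 001--, 1-00-, 10-0-
Minterm coverage:
  m1 ⊆ --001,-0-01,0---1
  m2 ⊆ 0--1- [E]
  m3 ⊆ 0---1,0--1-
  m4 ⊆ -010-,001--
  m5 ⊆ -0-01,-01-1,-010-,0---1,001--
  m6 ⊆ 0--1-,001--
  m7 ⊆ -01-1,0---1,0--1-,001--
  m8 ⊆ -10-- [E]
  m9 ⊆ --001,-10--,0---1
  m10 ⊆ -1-10,-10--,0--1-
  m11 ⊆ -10--,0---1,0--1-
  m13 ⊆ 0---1 [E]
  m14 ⊆ -1-10,0--1-
  m15 ⊆ 0---1,0--1-
  m16 ⊆ 1-00-,10-0-
  m17 ⊆ --001,-0-01,1-00-,10-0-
  m20 ⊆ -010-,10-0-
  m21 ⊆ -0-01,-01-1,-010-,10-0-
  m23 ⊆ -01-1 [E]
  m24 ⊆ -10--,1-00-
  m25 ⊆ --001,-10--,1-00-
  m26 ⊆ -1-10,-10--
  m27 ⊆ -10-- [E]
  m30 ⊆ -1-10 [E]
E = {-01-1, -1-10, -10--, 0---1, 0--1-}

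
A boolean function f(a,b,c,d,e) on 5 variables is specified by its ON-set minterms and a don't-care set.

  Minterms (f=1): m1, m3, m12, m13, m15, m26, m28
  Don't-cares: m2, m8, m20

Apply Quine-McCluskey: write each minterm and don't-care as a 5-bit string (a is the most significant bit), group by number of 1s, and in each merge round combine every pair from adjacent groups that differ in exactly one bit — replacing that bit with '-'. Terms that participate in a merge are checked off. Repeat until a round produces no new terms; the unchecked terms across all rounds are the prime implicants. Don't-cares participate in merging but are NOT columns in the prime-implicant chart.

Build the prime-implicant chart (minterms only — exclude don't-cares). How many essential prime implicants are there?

[col 0] 00001*, 00010*, 00011*, 01000*, 01100*, 01101*, 01111*, 10100*, 11010, 11100*
[col 1] -1100, 000-1, 0001-, 01-00, 011-1, 0110-, 1-100
Prime implicants: -1100, 000-1, 0001-, 01-00, 011-1, 0110-, 1-100, 11010
PI chart (minterm → PIs covering it):
  1 | 000-1  (sole → essential)
  3 | 000-1,0001-
  12 | -1100,01-00,0110-
  13 | 011-1,0110-
  15 | 011-1  (sole → essential)
  26 | 11010  (sole → essential)
  28 | -1100,1-100
Essential prime implicants: 000-1, 011-1, 11010

3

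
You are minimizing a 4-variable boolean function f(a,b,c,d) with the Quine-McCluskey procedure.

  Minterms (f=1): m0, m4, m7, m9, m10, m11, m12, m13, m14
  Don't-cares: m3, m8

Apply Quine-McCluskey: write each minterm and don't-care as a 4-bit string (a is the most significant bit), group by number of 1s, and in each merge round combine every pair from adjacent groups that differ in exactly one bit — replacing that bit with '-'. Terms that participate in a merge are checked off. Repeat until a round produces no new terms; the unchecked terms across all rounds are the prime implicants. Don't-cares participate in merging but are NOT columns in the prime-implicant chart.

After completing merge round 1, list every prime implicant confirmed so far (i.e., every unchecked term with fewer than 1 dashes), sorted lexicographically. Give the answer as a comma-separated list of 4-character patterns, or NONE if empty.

NONE

size-2^0 implicants → 0000(✓)  0011(✓)  0100(✓)  0111(✓)  1000(✓)  1001(✓)  1010(✓)  1011(✓)  1100(✓)  1101(✓)  1110(✓)
size-2^1 implicants → -000(✓)  -011  -100(✓)  0-00(✓)  0-11  1-00(✓)  1-01(✓)  1-10(✓)  10-0(✓)  10-1(✓)  100-(✓)  101-(✓)  11-0(✓)  110-(✓)
size-2^2 implicants → --00  1--0  1-0-  10--
Unchecked terms (primes): --00, -011, 0-11, 1--0, 1-0-, 10--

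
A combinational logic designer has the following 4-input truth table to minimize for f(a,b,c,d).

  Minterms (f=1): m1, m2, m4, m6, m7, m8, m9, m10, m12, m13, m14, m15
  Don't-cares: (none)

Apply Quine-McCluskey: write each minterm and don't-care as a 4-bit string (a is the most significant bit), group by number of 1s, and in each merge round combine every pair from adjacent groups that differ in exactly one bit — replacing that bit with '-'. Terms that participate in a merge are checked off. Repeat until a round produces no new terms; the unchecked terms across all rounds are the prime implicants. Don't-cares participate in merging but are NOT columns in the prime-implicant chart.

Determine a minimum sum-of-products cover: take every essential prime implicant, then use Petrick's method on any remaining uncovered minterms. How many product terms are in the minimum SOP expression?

size-2^0 implicants → 0001(✓)  0010(✓)  0100(✓)  0110(✓)  0111(✓)  1000(✓)  1001(✓)  1010(✓)  1100(✓)  1101(✓)  1110(✓)  1111(✓)
size-2^1 implicants → -001  -010(✓)  -100(✓)  -110(✓)  -111(✓)  0-10(✓)  01-0(✓)  011-(✓)  1-00(✓)  1-01(✓)  1-10(✓)  10-0(✓)  100-(✓)  11-0(✓)  11-1(✓)  110-(✓)  111-(✓)
size-2^2 implicants → --10  -1-0  -11-  1--0  1-0-  11--
Unchecked terms (primes): --10, -001, -1-0, -11-, 1--0, 1-0-, 11--
Minterm coverage:
  m1 ⊆ -001 [E]
  m2 ⊆ --10 [E]
  m4 ⊆ -1-0 [E]
  m6 ⊆ --10,-1-0,-11-
  m7 ⊆ -11- [E]
  m8 ⊆ 1--0,1-0-
  m9 ⊆ -001,1-0-
  m10 ⊆ --10,1--0
  m12 ⊆ -1-0,1--0,1-0-,11--
  m13 ⊆ 1-0-,11--
  m14 ⊆ --10,-1-0,-11-,1--0,11--
  m15 ⊆ -11-,11--
E = {--10, -001, -1-0, -11-}
Petrick residual → 1-0-
Cover = cd' + b'c'd + bd' + bc + ac'  |cover|=5

5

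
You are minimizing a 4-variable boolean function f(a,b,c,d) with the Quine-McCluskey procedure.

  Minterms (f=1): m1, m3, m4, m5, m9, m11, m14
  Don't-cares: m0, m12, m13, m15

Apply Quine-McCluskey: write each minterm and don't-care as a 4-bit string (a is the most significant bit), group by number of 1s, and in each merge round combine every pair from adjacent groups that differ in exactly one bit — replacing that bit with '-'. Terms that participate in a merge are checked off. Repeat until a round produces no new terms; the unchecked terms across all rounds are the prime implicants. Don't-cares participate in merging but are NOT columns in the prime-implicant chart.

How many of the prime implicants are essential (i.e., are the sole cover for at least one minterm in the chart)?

2

size-2^0 implicants → 0000(✓)  0001(✓)  0011(✓)  0100(✓)  0101(✓)  1001(✓)  1011(✓)  1100(✓)  1101(✓)  1110(✓)  1111(✓)
size-2^1 implicants → -001(✓)  -011(✓)  -100(✓)  -101(✓)  0-00(✓)  0-01(✓)  00-1(✓)  000-(✓)  010-(✓)  1-01(✓)  1-11(✓)  10-1(✓)  11-0(✓)  11-1(✓)  110-(✓)  111-(✓)
size-2^2 implicants → --01  -0-1  -10-  0-0-  1--1  11--
Unchecked terms (primes): --01, -0-1, -10-, 0-0-, 1--1, 11--
Minterm coverage:
  m1 ⊆ --01,-0-1,0-0-
  m3 ⊆ -0-1 [E]
  m4 ⊆ -10-,0-0-
  m5 ⊆ --01,-10-,0-0-
  m9 ⊆ --01,-0-1,1--1
  m11 ⊆ -0-1,1--1
  m14 ⊆ 11-- [E]
E = {-0-1, 11--}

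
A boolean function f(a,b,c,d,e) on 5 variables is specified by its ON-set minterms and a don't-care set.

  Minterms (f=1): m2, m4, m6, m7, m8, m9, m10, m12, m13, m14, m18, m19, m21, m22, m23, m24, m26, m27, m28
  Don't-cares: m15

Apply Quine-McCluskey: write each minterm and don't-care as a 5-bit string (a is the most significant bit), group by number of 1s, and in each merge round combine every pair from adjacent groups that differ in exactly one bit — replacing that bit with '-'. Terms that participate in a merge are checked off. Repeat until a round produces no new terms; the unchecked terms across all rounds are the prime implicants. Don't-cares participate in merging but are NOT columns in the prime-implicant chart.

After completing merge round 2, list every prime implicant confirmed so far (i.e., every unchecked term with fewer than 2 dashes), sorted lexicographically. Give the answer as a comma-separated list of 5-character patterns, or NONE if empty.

size-2^0 implicants → 00010(✓)  00100(✓)  00110(✓)  00111(✓)  01000(✓)  01001(✓)  01010(✓)  01100(✓)  01101(✓)  01110(✓)  01111(✓)  10010(✓)  10011(✓)  10101(✓)  10110(✓)  10111(✓)  11000(✓)  11010(✓)  11011(✓)  11100(✓)
size-2^1 implicants → -0010(✓)  -0110(✓)  -0111(✓)  -1000(✓)  -1010(✓)  -1100(✓)  0-010(✓)  0-100(✓)  0-110(✓)  0-111(✓)  00-10(✓)  001-0(✓)  0011-(✓)  01-00(✓)  01-01(✓)  01-10(✓)  010-0(✓)  0100-(✓)  011-0(✓)  011-1(✓)  0110-(✓)  0111-(✓)  1-010(✓)  1-011(✓)  10-10(✓)  10-11(✓)  1001-(✓)  101-1  1011-(✓)  11-00(✓)  110-0(✓)  1101-(✓)
size-2^2 implicants → --010  -0-10  -011-  -1-00  -10-0  0--10  0-1-0  0-11-  01--0  01-0-  011--  1-01-  10-1-
Unchecked terms (primes): --010, -0-10, -011-, -1-00, -10-0, 0--10, 0-1-0, 0-11-, 01--0, 01-0-, 011--, 1-01-, 10-1-, 101-1

101-1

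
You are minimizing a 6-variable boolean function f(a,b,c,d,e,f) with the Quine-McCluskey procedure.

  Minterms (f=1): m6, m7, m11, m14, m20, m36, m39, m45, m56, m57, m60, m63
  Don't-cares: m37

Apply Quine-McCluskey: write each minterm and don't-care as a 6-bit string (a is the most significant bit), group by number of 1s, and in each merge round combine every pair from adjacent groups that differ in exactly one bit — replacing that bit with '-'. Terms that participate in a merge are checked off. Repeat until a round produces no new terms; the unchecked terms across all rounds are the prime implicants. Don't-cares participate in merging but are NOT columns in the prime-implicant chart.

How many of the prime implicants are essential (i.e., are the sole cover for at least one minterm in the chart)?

[col 0] 000110*, 000111*, 001011, 001110*, 010100, 100100*, 100101*, 100111*, 101101*, 111000*, 111001*, 111100*, 111111
[col 1] -00111, 00-110, 00011-, 10-101, 1001-1, 10010-, 111-00, 11100-
Prime implicants: -00111, 00-110, 00011-, 001011, 010100, 10-101, 1001-1, 10010-, 111-00, 11100-, 111111
PI chart (minterm → PIs covering it):
  6 | 00-110,00011-
  7 | -00111,00011-
  11 | 001011  (sole → essential)
  14 | 00-110  (sole → essential)
  20 | 010100  (sole → essential)
  36 | 10010-  (sole → essential)
  39 | -00111,1001-1
  45 | 10-101  (sole → essential)
  56 | 111-00,11100-
  57 | 11100-  (sole → essential)
  60 | 111-00  (sole → essential)
  63 | 111111  (sole → essential)
Essential prime implicants: 00-110, 001011, 010100, 10-101, 10010-, 111-00, 11100-, 111111

8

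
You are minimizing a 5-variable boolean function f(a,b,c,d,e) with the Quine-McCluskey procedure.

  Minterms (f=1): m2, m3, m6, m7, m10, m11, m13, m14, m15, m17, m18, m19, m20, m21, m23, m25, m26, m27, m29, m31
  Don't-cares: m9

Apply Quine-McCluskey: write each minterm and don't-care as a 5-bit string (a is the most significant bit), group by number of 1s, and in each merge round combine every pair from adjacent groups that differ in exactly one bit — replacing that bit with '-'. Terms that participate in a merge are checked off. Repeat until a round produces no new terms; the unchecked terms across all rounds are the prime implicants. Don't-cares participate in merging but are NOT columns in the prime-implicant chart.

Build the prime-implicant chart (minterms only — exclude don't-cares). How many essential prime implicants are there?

Round 0: 00010✓ 00011✓ 00110✓ 00111✓ 01001✓ 01010✓ 01011✓ 01101✓ 01110✓ 01111✓ 10001✓ 10010✓ 10011✓ 10100✓ 10101✓ 10111✓ 11001✓ 11010✓ 11011✓ 11101✓ 11111✓
Round 1: -0010✓ -0011✓ -0111✓ -1001✓ -1010✓ -1011✓ -1101✓ -1111✓ 0-010✓ 0-011✓ 0-110✓ 0-111✓ 00-10✓ 00-11✓ 0001-✓ 0011-✓ 01-01✓ 01-10✓ 01-11✓ 010-1✓ 0101-✓ 011-1✓ 0111-✓ 1-001✓ 1-010✓ 1-011✓ 1-101✓ 1-111✓ 10-01✓ 10-11✓ 100-1✓ 1001-✓ 101-1✓ 1010- 11-01✓ 11-11✓ 110-1✓ 1101-✓ 111-1✓
Round 2: --010✓ --011✓ --111✓ -0-11✓ -001-✓ -1-01✓ -1-11✓ -10-1✓ -101-✓ -11-1✓ 0--10✓ 0--11✓ 0-01-✓ 0-11-✓ 00-1-✓ 01--1✓ 01-1-✓ 1--01✓ 1--11✓ 1-0-1✓ 1-01-✓ 1-1-1✓ 10--1✓ 11--1✓
Round 3: ---11 --01- -1--1 0--1- 1---1
PIs = {---11, --01-, -1--1, 0--1-, 1---1, 1010-}
Coverage chart:
  m2: --01-,0--1-
  m3: ---11,--01-,0--1-
  m6: 0--1- ←essential
  m7: ---11,0--1-
  m10: --01-,0--1-
  m11: ---11,--01-,-1--1,0--1-
  m13: -1--1 ←essential
  m14: 0--1- ←essential
  m15: ---11,-1--1,0--1-
  m17: 1---1 ←essential
  m18: --01- ←essential
  m19: ---11,--01-,1---1
  m20: 1010- ←essential
  m21: 1---1,1010-
  m23: ---11,1---1
  m25: -1--1,1---1
  m26: --01- ←essential
  m27: ---11,--01-,-1--1,1---1
  m29: -1--1,1---1
  m31: ---11,-1--1,1---1
Essential: --01-, -1--1, 0--1-, 1---1, 1010-

5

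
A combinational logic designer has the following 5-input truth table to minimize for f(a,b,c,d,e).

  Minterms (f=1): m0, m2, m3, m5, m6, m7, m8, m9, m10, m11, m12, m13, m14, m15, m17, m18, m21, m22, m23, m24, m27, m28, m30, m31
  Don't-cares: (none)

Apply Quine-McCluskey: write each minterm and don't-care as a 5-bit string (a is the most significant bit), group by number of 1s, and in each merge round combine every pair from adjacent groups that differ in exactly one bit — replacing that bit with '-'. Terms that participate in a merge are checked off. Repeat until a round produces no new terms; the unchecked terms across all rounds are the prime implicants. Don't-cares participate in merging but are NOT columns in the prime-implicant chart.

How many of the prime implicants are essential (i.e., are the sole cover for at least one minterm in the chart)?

[col 0] 00000*, 00010*, 00011*, 00101*, 00110*, 00111*, 01000*, 01001*, 01010*, 01011*, 01100*, 01101*, 01110*, 01111*, 10001*, 10010*, 10101*, 10110*, 10111*, 11000*, 11011*, 11100*, 11110*, 11111*
[col 1] -0010*, -0101*, -0110*, -0111*, -1000*, -1011*, -1100*, -1110*, -1111*, 0-000*, 0-010*, 0-011*, 0-101*, 0-110*, 0-111*, 00-10*, 00-11*, 000-0*, 0001-*, 001-1*, 0011-*, 01-00*, 01-01*, 01-10*, 01-11*, 010-0*, 010-1*, 0100-*, 0101-*, 011-0*, 011-1*, 0110-*, 0111-*, 1-110*, 1-111*, 10-01, 10-10*, 101-1*, 1011-*, 11-00*, 11-11*, 111-0*, 1111-*
[col 2] --110*, --111*, -0-10, -01-1, -011-*, -1-00, -1-11, -11-0, -111-*, 0--10*, 0--11*, 0-0-0, 0-01-*, 0-1-1, 0-11-*, 00-1-*, 01--0*, 01--1*, 01-0-*, 01-1-*, 010--*, 011--*, 1-11-*
[col 3] --11-, 0--1-, 01---
Prime implicants: --11-, -0-10, -01-1, -1-00, -1-11, -11-0, 0--1-, 0-0-0, 0-1-1, 01---, 10-01
PI chart (minterm → PIs covering it):
  0 | 0-0-0  (sole → essential)
  2 | -0-10,0--1-,0-0-0
  3 | 0--1-  (sole → essential)
  5 | -01-1,0-1-1
  6 | --11-,-0-10,0--1-
  7 | --11-,-01-1,0--1-,0-1-1
  8 | -1-00,0-0-0,01---
  9 | 01---  (sole → essential)
  10 | 0--1-,0-0-0,01---
  11 | -1-11,0--1-,01---
  12 | -1-00,-11-0,01---
  13 | 0-1-1,01---
  14 | --11-,-11-0,0--1-,01---
  15 | --11-,-1-11,0--1-,0-1-1,01---
  17 | 10-01  (sole → essential)
  18 | -0-10  (sole → essential)
  21 | -01-1,10-01
  22 | --11-,-0-10
  23 | --11-,-01-1
  24 | -1-00  (sole → essential)
  27 | -1-11  (sole → essential)
  28 | -1-00,-11-0
  30 | --11-,-11-0
  31 | --11-,-1-11
Essential prime implicants: -0-10, -1-00, -1-11, 0--1-, 0-0-0, 01---, 10-01

7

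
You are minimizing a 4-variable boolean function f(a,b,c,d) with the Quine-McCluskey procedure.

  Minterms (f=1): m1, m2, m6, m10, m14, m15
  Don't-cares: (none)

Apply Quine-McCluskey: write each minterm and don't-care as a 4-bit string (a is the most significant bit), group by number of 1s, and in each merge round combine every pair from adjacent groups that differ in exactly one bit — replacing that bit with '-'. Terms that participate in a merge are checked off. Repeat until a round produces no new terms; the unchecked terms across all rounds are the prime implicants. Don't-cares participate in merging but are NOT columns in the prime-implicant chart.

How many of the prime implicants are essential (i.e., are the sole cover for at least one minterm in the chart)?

3

Round 0: 0001 0010✓ 0110✓ 1010✓ 1110✓ 1111✓
Round 1: -010✓ -110✓ 0-10✓ 1-10✓ 111-
Round 2: --10
PIs = {--10, 0001, 111-}
Coverage chart:
  m1: 0001 ←essential
  m2: --10 ←essential
  m6: --10 ←essential
  m10: --10 ←essential
  m14: --10,111-
  m15: 111- ←essential
Essential: --10, 0001, 111-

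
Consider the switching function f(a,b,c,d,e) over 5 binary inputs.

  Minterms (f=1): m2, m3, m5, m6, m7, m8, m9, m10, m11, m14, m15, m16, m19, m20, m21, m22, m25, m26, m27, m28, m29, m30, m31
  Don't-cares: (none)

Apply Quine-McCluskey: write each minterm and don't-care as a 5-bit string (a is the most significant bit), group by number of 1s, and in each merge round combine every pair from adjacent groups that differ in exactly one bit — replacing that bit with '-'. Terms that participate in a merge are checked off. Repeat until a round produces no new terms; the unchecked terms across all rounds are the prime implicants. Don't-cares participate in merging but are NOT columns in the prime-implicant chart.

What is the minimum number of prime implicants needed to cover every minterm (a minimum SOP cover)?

8

[col 0] 00010*, 00011*, 00101*, 00110*, 00111*, 01000*, 01001*, 01010*, 01011*, 01110*, 01111*, 10000*, 10011*, 10100*, 10101*, 10110*, 11001*, 11010*, 11011*, 11100*, 11101*, 11110*, 11111*
[col 1] -0011*, -0101, -0110*, -1001*, -1010*, -1011*, -1110*, -1111*, 0-010*, 0-011*, 0-110*, 0-111*, 00-10*, 00-11*, 0001-*, 001-1, 0011-*, 01-10*, 01-11*, 010-0*, 010-1*, 0100-*, 0101-*, 0111-*, 1-011*, 1-100*, 1-101*, 1-110*, 10-00, 101-0*, 1010-*, 11-01*, 11-10*, 11-11*, 110-1*, 1101-*, 111-0*, 111-1*, 1110-*, 1111-*
[col 2] --011, --110, -1-10*, -1-11*, -10-1, -101-*, -111-*, 0--10*, 0--11*, 0-01-*, 0-11-*, 00-1-*, 01-1-*, 010--, 1-1-0, 1-10-, 11--1, 11-1-*, 111--
[col 3] -1-1-, 0--1-
Prime implicants: --011, --110, -0101, -1-1-, -10-1, 0--1-, 001-1, 010--, 1-1-0, 1-10-, 10-00, 11--1, 111--
PI chart (minterm → PIs covering it):
  2 | 0--1-  (sole → essential)
  3 | --011,0--1-
  5 | -0101,001-1
  6 | --110,0--1-
  7 | 0--1-,001-1
  8 | 010--  (sole → essential)
  9 | -10-1,010--
  10 | -1-1-,0--1-,010--
  11 | --011,-1-1-,-10-1,0--1-,010--
  14 | --110,-1-1-,0--1-
  15 | -1-1-,0--1-
  16 | 10-00  (sole → essential)
  19 | --011  (sole → essential)
  20 | 1-1-0,1-10-,10-00
  21 | -0101,1-10-
  22 | --110,1-1-0
  25 | -10-1,11--1
  26 | -1-1-  (sole → essential)
  27 | --011,-1-1-,-10-1,11--1
  28 | 1-1-0,1-10-,111--
  29 | 1-10-,11--1,111--
  30 | --110,-1-1-,1-1-0,111--
  31 | -1-1-,11--1,111--
Essential prime implicants: --011, -1-1-, 0--1-, 010--, 10-00
Petrick residual → -0101, 1-1-0, 11--1
Minimum SOP uses 8 PIs: c'de + b'cd'e + bd + a'd + a'bc' + ace' + ab'd'e' + abe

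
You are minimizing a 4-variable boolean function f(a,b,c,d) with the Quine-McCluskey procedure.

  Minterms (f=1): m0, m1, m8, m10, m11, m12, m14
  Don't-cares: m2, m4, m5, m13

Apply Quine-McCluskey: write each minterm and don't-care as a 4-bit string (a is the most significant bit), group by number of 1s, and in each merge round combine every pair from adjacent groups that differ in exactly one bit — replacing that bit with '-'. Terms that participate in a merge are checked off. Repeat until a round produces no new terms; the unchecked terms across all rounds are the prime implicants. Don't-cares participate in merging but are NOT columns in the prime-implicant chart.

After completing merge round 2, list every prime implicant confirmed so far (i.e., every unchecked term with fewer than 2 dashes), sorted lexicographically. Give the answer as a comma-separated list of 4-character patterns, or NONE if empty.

101-

size-2^0 implicants → 0000(✓)  0001(✓)  0010(✓)  0100(✓)  0101(✓)  1000(✓)  1010(✓)  1011(✓)  1100(✓)  1101(✓)  1110(✓)
size-2^1 implicants → -000(✓)  -010(✓)  -100(✓)  -101(✓)  0-00(✓)  0-01(✓)  00-0(✓)  000-(✓)  010-(✓)  1-00(✓)  1-10(✓)  10-0(✓)  101-  11-0(✓)  110-(✓)
size-2^2 implicants → --00  -0-0  -10-  0-0-  1--0
Unchecked terms (primes): --00, -0-0, -10-, 0-0-, 1--0, 101-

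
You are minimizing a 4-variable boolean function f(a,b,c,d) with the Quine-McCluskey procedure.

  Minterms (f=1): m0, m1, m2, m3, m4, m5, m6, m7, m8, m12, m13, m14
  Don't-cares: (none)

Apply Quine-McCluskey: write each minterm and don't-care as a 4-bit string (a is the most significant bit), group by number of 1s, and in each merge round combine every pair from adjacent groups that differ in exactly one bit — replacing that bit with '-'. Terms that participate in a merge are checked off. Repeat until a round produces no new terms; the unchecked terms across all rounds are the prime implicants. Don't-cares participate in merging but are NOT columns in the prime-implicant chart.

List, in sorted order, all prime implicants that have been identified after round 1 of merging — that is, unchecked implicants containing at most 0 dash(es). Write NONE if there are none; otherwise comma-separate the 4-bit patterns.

NONE

size-2^0 implicants → 0000(✓)  0001(✓)  0010(✓)  0011(✓)  0100(✓)  0101(✓)  0110(✓)  0111(✓)  1000(✓)  1100(✓)  1101(✓)  1110(✓)
size-2^1 implicants → -000(✓)  -100(✓)  -101(✓)  -110(✓)  0-00(✓)  0-01(✓)  0-10(✓)  0-11(✓)  00-0(✓)  00-1(✓)  000-(✓)  001-(✓)  01-0(✓)  01-1(✓)  010-(✓)  011-(✓)  1-00(✓)  11-0(✓)  110-(✓)
size-2^2 implicants → --00  -1-0  -10-  0--0(✓)  0--1(✓)  0-0-(✓)  0-1-(✓)  00--(✓)  01--(✓)
size-2^3 implicants → 0---
Unchecked terms (primes): --00, -1-0, -10-, 0---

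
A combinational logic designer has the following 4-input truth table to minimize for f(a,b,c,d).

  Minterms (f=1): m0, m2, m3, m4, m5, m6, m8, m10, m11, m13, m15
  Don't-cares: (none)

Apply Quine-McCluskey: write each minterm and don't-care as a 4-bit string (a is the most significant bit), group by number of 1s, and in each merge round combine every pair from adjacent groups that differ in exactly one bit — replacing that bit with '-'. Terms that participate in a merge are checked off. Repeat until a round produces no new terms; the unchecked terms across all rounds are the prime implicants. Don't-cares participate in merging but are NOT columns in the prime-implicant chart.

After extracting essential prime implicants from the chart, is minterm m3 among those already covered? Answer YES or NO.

YES

size-2^0 implicants → 0000(✓)  0010(✓)  0011(✓)  0100(✓)  0101(✓)  0110(✓)  1000(✓)  1010(✓)  1011(✓)  1101(✓)  1111(✓)
size-2^1 implicants → -000(✓)  -010(✓)  -011(✓)  -101  0-00(✓)  0-10(✓)  00-0(✓)  001-(✓)  01-0(✓)  010-  1-11  10-0(✓)  101-(✓)  11-1
size-2^2 implicants → -0-0  -01-  0--0
Unchecked terms (primes): -0-0, -01-, -101, 0--0, 010-, 1-11, 11-1
Minterm coverage:
  m0 ⊆ -0-0,0--0
  m2 ⊆ -0-0,-01-,0--0
  m3 ⊆ -01- [E]
  m4 ⊆ 0--0,010-
  m5 ⊆ -101,010-
  m6 ⊆ 0--0 [E]
  m8 ⊆ -0-0 [E]
  m10 ⊆ -0-0,-01-
  m11 ⊆ -01-,1-11
  m13 ⊆ -101,11-1
  m15 ⊆ 1-11,11-1
E = {-0-0, -01-, 0--0}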